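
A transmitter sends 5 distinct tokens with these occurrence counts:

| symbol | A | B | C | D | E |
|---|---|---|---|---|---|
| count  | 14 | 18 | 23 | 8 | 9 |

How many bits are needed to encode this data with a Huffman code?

Greedily combine the two least-frequent nodes:
combine D(8), E(9) → 17
combine A(14), 17 → 31
combine B(18), C(23) → 41
combine 31, 41 → 72
Each symbol's bit-cost is frequency × depth; summing gives 161 bits (equivalently 17 + 31 + 41 + 72).

161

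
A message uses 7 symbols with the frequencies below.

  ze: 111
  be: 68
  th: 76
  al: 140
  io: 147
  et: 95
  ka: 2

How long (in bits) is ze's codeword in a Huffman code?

3

Build the tree from the bottom:
ka(2) + be(68) → 70
70 + th(76) → 146
et(95) + ze(111) → 206
al(140) + 146 → 286
io(147) + 206 → 353
286 + 353 → 639
ze sits 3 levels below the root, so its codeword is 3 bits.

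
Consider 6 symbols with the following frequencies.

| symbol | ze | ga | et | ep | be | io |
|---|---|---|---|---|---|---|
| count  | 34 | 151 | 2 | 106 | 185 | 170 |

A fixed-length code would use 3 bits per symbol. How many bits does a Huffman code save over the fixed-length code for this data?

470

Fixed-length: 3 bits × 648 symbols = 1944 bits.
Huffman merges:
combine et(2), ze(34) → 36
combine 36, ep(106) → 142
combine 142, ga(151) → 293
combine io(170), be(185) → 355
combine 293, 355 → 648
Huffman total = 36 + 142 + 293 + 355 + 648 = 1474 bits.
Saving = 1944 − 1474 = 470 bits.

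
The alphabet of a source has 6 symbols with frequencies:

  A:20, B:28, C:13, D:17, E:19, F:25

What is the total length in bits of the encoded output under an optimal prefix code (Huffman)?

Build the Huffman tree bottom-up:
combine C(13), D(17) → 30
combine E(19), A(20) → 39
combine F(25), B(28) → 53
combine 30, 39 → 69
combine 53, 69 → 122
The encoded length is the sum of every internal node's weight: 30 + 39 + 53 + 69 + 122 = 313 bits.

313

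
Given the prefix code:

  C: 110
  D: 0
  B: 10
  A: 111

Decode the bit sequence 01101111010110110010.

Read left to right; each codeword is recognised as soon as it completes (prefix code):
  0→D | 110→C | 111→A | 10→B | 10→B | 110→C | 110→C | 0→D | 10→B
Decoded message: DCABBCCDB

DCABBCCDB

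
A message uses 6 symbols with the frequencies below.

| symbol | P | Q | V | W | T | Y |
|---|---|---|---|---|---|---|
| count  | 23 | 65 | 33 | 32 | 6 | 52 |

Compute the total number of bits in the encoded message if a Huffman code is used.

Merge the two smallest weights repeatedly:
combine T(6), P(23) → 29
combine 29, W(32) → 61
combine V(33), Y(52) → 85
combine 61, Q(65) → 126
combine 85, 126 → 211
The encoded length is the sum of every internal node's weight: 29 + 61 + 85 + 126 + 211 = 512 bits.

512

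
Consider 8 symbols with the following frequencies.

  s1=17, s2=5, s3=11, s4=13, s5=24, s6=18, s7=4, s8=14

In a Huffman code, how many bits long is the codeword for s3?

3

Build the tree from the bottom:
merge s7(4) and s2(5): 9
merge 9 and s3(11): 20
merge s4(13) and s8(14): 27
merge s1(17) and s6(18): 35
merge 20 and s5(24): 44
merge 27 and 35: 62
merge 44 and 62: 106
s3's leaf is at depth 3, giving a 3-bit codeword.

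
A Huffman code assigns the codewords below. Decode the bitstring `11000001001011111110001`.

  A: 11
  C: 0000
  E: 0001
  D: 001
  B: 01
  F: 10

Read left to right; each codeword is recognised as soon as it completes (prefix code):
  11→A | 0000→C | 01→B | 001→D | 01→B | 11→A | 11→A | 11→A | 0001→E
Decoded message: ACBDBAAAE

ACBDBAAAE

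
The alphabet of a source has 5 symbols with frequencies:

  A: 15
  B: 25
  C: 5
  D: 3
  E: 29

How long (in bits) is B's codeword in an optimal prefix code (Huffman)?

2

Huffman merges, smallest pair first:
combine D(3), C(5) → 8
combine 8, A(15) → 23
combine 23, B(25) → 48
combine E(29), 48 → 77
B's leaf is at depth 2, giving a 2-bit codeword.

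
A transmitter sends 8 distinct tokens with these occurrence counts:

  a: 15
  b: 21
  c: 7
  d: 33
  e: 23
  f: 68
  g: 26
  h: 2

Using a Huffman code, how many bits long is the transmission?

Merge the two smallest weights repeatedly:
combine h(2), c(7) → 9
combine 9, a(15) → 24
combine b(21), e(23) → 44
combine 24, g(26) → 50
combine d(33), 44 → 77
combine 50, f(68) → 118
combine 77, 118 → 195
The encoded length is the sum of every internal node's weight: 9 + 24 + 44 + 50 + 77 + 118 + 195 = 517 bits.

517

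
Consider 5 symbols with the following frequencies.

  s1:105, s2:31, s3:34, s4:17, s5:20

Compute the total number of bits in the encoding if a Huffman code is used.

411

Merge the two smallest weights repeatedly:
merge s4(17) and s5(20): 37
merge s2(31) and s3(34): 65
merge 37 and 65: 102
merge 102 and s1(105): 207
Each symbol's bit-cost is frequency × depth; summing gives 411 bits (equivalently 37 + 65 + 102 + 207).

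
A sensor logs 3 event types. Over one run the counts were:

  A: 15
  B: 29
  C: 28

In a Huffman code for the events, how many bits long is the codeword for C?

Huffman merges, smallest pair first:
merge A(15) and C(28): 43
merge B(29) and 43: 72
The subtree containing C is merged 2 times, so code length = 2.

2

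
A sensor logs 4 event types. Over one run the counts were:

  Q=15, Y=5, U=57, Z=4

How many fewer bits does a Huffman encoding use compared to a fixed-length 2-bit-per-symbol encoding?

48

Fixed-length: 2 bits × 81 symbols = 162 bits.
Huffman merges:
combine Z(4), Y(5) → 9
combine 9, Q(15) → 24
combine 24, U(57) → 81
Huffman total = 9 + 24 + 81 = 114 bits.
Saving = 162 − 114 = 48 bits.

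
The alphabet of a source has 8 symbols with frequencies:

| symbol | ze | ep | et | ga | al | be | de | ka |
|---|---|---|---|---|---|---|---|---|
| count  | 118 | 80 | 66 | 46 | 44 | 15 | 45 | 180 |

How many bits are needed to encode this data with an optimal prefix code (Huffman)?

1634

Merge the two smallest weights repeatedly:
combine be(15), al(44) → 59
combine de(45), ga(46) → 91
combine 59, et(66) → 125
combine ep(80), 91 → 171
combine ze(118), 125 → 243
combine 171, ka(180) → 351
combine 243, 351 → 594
Total encoded bits = sum of merged weights = 59 + 91 + 125 + 171 + 243 + 351 + 594 = 1634.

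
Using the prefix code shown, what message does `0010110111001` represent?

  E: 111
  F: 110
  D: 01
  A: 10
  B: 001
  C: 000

BDAEB

Read left to right; each codeword is recognised as soon as it completes (prefix code):
  001→B | 01→D | 10→A | 111→E | 001→B
Decoded message: BDAEB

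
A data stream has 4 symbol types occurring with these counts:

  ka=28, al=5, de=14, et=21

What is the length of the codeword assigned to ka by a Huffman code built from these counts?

Build the tree from the bottom:
merge al(5) and de(14): 19
merge 19 and et(21): 40
merge ka(28) and 40: 68
ka sits one level below the root: a 1-bit codeword.

1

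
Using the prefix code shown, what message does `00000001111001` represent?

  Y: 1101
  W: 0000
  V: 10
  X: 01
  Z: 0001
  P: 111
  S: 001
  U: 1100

WZPS

Read left to right; each codeword is recognised as soon as it completes (prefix code):
  0000→W | 0001→Z | 111→P | 001→S
Decoded message: WZPS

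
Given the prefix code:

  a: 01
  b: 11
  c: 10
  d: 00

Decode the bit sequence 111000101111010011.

Read left to right; each codeword is recognised as soon as it completes (prefix code):
  11→b | 10→c | 00→d | 10→c | 11→b | 11→b | 01→a | 00→d | 11→b
Decoded message: bcdcbbadb

bcdcbbadb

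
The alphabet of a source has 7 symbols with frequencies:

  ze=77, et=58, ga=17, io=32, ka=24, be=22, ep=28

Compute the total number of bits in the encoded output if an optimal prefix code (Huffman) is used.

Greedily combine the two least-frequent nodes:
ga(17) + be(22) → 39
ka(24) + ep(28) → 52
io(32) + 39 → 71
52 + et(58) → 110
71 + ze(77) → 148
110 + 148 → 258
Total encoded bits = sum of merged weights = 39 + 52 + 71 + 110 + 148 + 258 = 678.

678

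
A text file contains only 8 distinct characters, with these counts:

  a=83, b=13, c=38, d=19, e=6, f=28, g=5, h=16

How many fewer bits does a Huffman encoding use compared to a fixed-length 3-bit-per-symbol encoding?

96

Fixed-length: 3 bits × 208 symbols = 624 bits.
Huffman merges:
merge g(5) and e(6): 11
merge 11 and b(13): 24
merge h(16) and d(19): 35
merge 24 and f(28): 52
merge 35 and c(38): 73
merge 52 and 73: 125
merge a(83) and 125: 208
Huffman total = 11 + 24 + 35 + 52 + 73 + 125 + 208 = 528 bits.
Saving = 624 − 528 = 96 bits.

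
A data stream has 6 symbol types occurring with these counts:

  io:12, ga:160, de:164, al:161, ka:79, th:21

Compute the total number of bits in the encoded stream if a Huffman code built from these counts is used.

1339

Greedily combine the two least-frequent nodes:
combine io(12), th(21) → 33
combine 33, ka(79) → 112
combine 112, ga(160) → 272
combine al(161), de(164) → 325
combine 272, 325 → 597
The encoded length is the sum of every internal node's weight: 33 + 112 + 272 + 325 + 597 = 1339 bits.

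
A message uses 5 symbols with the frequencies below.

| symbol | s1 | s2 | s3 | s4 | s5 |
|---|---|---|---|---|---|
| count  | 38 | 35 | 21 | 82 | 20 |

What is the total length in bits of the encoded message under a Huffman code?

424

Build the Huffman tree bottom-up:
merge s5(20) and s3(21): 41
merge s2(35) and s1(38): 73
merge 41 and 73: 114
merge s4(82) and 114: 196
Total encoded bits = sum of merged weights = 41 + 73 + 114 + 196 = 424.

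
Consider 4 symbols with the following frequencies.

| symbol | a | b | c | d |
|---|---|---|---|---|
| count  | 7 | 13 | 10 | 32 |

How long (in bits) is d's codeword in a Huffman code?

1

Huffman merges, smallest pair first:
combine a(7), c(10) → 17
combine b(13), 17 → 30
combine 30, d(32) → 62
d sits one level below the root: a 1-bit codeword.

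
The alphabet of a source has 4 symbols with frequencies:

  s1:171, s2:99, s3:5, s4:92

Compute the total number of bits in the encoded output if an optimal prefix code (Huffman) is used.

Greedily combine the two least-frequent nodes:
combine s3(5), s4(92) → 97
combine 97, s2(99) → 196
combine s1(171), 196 → 367
The encoded length is the sum of every internal node's weight: 97 + 196 + 367 = 660 bits.

660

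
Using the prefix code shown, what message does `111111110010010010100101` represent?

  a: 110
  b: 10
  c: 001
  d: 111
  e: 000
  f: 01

ddafccfcf

Read left to right; each codeword is recognised as soon as it completes (prefix code):
  111→d | 111→d | 110→a | 01→f | 001→c | 001→c | 01→f | 001→c | 01→f
Decoded message: ddafccfcf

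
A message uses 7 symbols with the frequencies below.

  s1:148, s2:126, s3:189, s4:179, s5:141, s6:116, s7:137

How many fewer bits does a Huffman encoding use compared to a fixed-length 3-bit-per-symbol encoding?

189

Fixed-length: 3 bits × 1036 symbols = 3108 bits.
Huffman merges:
s6(116) + s2(126) → 242
s7(137) + s5(141) → 278
s1(148) + s4(179) → 327
s3(189) + 242 → 431
278 + 327 → 605
431 + 605 → 1036
Huffman total = 242 + 278 + 327 + 431 + 605 + 1036 = 2919 bits.
Saving = 3108 − 2919 = 189 bits.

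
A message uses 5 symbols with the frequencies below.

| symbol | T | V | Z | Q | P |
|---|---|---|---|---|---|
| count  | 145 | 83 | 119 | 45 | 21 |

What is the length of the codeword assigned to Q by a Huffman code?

Repeatedly merge the two smallest:
combine P(21), Q(45) → 66
combine 66, V(83) → 149
combine Z(119), T(145) → 264
combine 149, 264 → 413
Q's leaf is at depth 3, giving a 3-bit codeword.

3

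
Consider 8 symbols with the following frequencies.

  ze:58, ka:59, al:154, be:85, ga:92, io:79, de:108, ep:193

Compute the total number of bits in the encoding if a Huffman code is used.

Merge the two smallest weights repeatedly:
combine ze(58), ka(59) → 117
combine io(79), be(85) → 164
combine ga(92), de(108) → 200
combine 117, al(154) → 271
combine 164, ep(193) → 357
combine 200, 271 → 471
combine 357, 471 → 828
Total encoded bits = sum of merged weights = 117 + 164 + 200 + 271 + 357 + 471 + 828 = 2408.

2408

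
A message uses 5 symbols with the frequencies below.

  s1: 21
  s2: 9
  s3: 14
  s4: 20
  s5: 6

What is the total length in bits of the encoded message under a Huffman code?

155

Merge the two smallest weights repeatedly:
merge s5(6) and s2(9): 15
merge s3(14) and 15: 29
merge s4(20) and s1(21): 41
merge 29 and 41: 70
Total encoded bits = sum of merged weights = 15 + 29 + 41 + 70 = 155.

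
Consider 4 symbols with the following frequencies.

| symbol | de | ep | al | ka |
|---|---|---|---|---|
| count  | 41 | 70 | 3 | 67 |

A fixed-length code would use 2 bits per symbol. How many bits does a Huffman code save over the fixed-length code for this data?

Fixed-length: 2 bits × 181 symbols = 362 bits.
Huffman merges:
al(3) + de(41) → 44
44 + ka(67) → 111
ep(70) + 111 → 181
Huffman total = 44 + 111 + 181 = 336 bits.
Saving = 362 − 336 = 26 bits.

26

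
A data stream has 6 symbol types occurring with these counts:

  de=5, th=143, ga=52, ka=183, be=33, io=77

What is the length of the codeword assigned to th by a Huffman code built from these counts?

2

Build the tree from the bottom:
merge de(5) and be(33): 38
merge 38 and ga(52): 90
merge io(77) and 90: 167
merge th(143) and 167: 310
merge ka(183) and 310: 493
th's leaf is at depth 2, giving a 2-bit codeword.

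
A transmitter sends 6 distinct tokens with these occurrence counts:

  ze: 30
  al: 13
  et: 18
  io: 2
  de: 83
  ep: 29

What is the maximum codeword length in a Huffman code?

Merge the two lowest-weight nodes at each step:
io(2) + al(13) → 15
15 + et(18) → 33
ep(29) + ze(30) → 59
33 + 59 → 92
de(83) + 92 → 175
The rarest symbols sit at the bottom; the longest codeword is 4 bits.

4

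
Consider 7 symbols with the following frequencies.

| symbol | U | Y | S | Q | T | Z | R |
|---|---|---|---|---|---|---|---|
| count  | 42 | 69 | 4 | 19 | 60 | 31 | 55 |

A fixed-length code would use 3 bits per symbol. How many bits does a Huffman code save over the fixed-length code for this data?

Fixed-length: 3 bits × 280 symbols = 840 bits.
Huffman merges:
combine S(4), Q(19) → 23
combine 23, Z(31) → 54
combine U(42), 54 → 96
combine R(55), T(60) → 115
combine Y(69), 96 → 165
combine 115, 165 → 280
Huffman total = 23 + 54 + 96 + 115 + 165 + 280 = 733 bits.
Saving = 840 − 733 = 107 bits.

107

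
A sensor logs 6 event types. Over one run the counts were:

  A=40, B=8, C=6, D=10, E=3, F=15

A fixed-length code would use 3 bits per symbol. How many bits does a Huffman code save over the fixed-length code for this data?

Fixed-length: 3 bits × 82 symbols = 246 bits.
Huffman merges:
combine E(3), C(6) → 9
combine B(8), 9 → 17
combine D(10), F(15) → 25
combine 17, 25 → 42
combine A(40), 42 → 82
Huffman total = 9 + 17 + 25 + 42 + 82 = 175 bits.
Saving = 246 − 175 = 71 bits.

71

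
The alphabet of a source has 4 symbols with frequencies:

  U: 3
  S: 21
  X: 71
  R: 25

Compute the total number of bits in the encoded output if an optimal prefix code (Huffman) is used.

Build the Huffman tree bottom-up:
combine U(3), S(21) → 24
combine 24, R(25) → 49
combine 49, X(71) → 120
Total encoded bits = sum of merged weights = 24 + 49 + 120 = 193.

193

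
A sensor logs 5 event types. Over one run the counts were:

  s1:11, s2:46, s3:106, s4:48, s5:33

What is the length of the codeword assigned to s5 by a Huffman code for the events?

4

Huffman merges, smallest pair first:
combine s1(11), s5(33) → 44
combine 44, s2(46) → 90
combine s4(48), 90 → 138
combine s3(106), 138 → 244
s5 sits 4 levels below the root, so its codeword is 4 bits.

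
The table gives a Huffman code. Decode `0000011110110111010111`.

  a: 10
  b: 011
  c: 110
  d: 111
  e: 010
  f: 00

Read left to right; each codeword is recognised as soon as it completes (prefix code):
  00→f | 00→f | 011→b | 110→c | 110→c | 111→d | 010→e | 111→d
Decoded message: ffbccded

ffbccded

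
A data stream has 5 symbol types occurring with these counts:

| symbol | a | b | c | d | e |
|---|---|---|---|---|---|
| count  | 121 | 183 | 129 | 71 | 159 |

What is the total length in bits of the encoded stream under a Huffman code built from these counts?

Greedily combine the two least-frequent nodes:
merge d(71) and a(121): 192
merge c(129) and e(159): 288
merge b(183) and 192: 375
merge 288 and 375: 663
The encoded length is the sum of every internal node's weight: 192 + 288 + 375 + 663 = 1518 bits.

1518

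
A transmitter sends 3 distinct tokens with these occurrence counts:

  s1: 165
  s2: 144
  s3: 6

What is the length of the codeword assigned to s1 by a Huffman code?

Build the tree from the bottom:
merge s3(6) and s2(144): 150
merge 150 and s1(165): 315
s1 sits one level below the root: a 1-bit codeword.

1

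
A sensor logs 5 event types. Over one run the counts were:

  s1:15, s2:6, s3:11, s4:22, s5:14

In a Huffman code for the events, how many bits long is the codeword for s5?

2

Repeatedly merge the two smallest:
combine s2(6), s3(11) → 17
combine s5(14), s1(15) → 29
combine 17, s4(22) → 39
combine 29, 39 → 68
s5 sits 2 levels below the root, so its codeword is 2 bits.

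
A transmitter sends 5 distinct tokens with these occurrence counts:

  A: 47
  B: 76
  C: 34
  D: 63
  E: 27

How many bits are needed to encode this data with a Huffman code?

555

Greedily combine the two least-frequent nodes:
merge E(27) and C(34): 61
merge A(47) and 61: 108
merge D(63) and B(76): 139
merge 108 and 139: 247
Total encoded bits = sum of merged weights = 61 + 108 + 139 + 247 = 555.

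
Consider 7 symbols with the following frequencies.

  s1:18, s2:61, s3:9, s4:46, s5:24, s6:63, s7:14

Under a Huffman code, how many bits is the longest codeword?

5

Merge the two lowest-weight nodes at each step:
combine s3(9), s7(14) → 23
combine s1(18), 23 → 41
combine s5(24), 41 → 65
combine s4(46), s2(61) → 107
combine s6(63), 65 → 128
combine 107, 128 → 235
Maximum depth reached is 5.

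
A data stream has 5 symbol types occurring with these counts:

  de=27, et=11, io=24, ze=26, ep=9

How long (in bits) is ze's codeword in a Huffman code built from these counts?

2

Huffman merges, smallest pair first:
combine ep(9), et(11) → 20
combine 20, io(24) → 44
combine ze(26), de(27) → 53
combine 44, 53 → 97
ze's leaf is at depth 2, giving a 2-bit codeword.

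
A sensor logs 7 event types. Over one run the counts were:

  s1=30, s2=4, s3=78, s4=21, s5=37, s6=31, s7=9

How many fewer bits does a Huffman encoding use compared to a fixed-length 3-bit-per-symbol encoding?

109

Fixed-length: 3 bits × 210 symbols = 630 bits.
Huffman merges:
merge s2(4) and s7(9): 13
merge 13 and s4(21): 34
merge s1(30) and s6(31): 61
merge 34 and s5(37): 71
merge 61 and 71: 132
merge s3(78) and 132: 210
Huffman total = 13 + 34 + 61 + 71 + 132 + 210 = 521 bits.
Saving = 630 − 521 = 109 bits.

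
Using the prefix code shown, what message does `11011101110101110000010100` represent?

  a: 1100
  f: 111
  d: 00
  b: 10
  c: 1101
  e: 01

ccceadeed

Read left to right; each codeword is recognised as soon as it completes (prefix code):
  1101→c | 1101→c | 1101→c | 01→e | 1100→a | 00→d | 01→e | 01→e | 00→d
Decoded message: ccceadeed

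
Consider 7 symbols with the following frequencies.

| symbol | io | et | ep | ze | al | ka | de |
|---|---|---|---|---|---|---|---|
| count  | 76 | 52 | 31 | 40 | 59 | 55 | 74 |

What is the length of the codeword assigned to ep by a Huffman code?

Huffman merges, smallest pair first:
combine ep(31), ze(40) → 71
combine et(52), ka(55) → 107
combine al(59), 71 → 130
combine de(74), io(76) → 150
combine 107, 130 → 237
combine 150, 237 → 387
The subtree containing ep is merged 4 times, so code length = 4.

4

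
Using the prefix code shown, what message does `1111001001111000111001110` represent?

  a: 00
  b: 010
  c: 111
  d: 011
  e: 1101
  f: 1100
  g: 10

Read left to right; each codeword is recognised as soon as it completes (prefix code):
  111→c | 10→g | 010→b | 011→d | 1100→f | 011→d | 10→g | 011→d | 10→g
Decoded message: cgbdfdgdg

cgbdfdgdg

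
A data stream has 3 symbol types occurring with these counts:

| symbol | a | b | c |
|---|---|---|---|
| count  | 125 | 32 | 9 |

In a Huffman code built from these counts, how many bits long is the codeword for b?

2

Huffman merges, smallest pair first:
combine c(9), b(32) → 41
combine 41, a(125) → 166
The subtree containing b is merged 2 times, so code length = 2.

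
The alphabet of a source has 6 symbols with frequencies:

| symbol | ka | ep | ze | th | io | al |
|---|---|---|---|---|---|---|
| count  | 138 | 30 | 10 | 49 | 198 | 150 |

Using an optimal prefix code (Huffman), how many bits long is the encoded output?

1279

Build the Huffman tree bottom-up:
ze(10) + ep(30) → 40
40 + th(49) → 89
89 + ka(138) → 227
al(150) + io(198) → 348
227 + 348 → 575
Total encoded bits = sum of merged weights = 40 + 89 + 227 + 348 + 575 = 1279.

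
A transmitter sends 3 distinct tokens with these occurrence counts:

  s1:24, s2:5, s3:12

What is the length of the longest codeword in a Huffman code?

Merge the two lowest-weight nodes at each step:
merge s2(5) and s3(12): 17
merge 17 and s1(24): 41
Maximum depth reached is 2.

2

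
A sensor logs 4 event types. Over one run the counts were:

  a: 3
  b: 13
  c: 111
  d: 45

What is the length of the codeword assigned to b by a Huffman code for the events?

Build the tree from the bottom:
merge a(3) and b(13): 16
merge 16 and d(45): 61
merge 61 and c(111): 172
The subtree containing b is merged 3 times, so code length = 3.

3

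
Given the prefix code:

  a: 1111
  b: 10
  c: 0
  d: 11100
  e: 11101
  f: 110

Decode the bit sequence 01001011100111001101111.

cbcbddfa

Read left to right; each codeword is recognised as soon as it completes (prefix code):
  0→c | 10→b | 0→c | 10→b | 11100→d | 11100→d | 110→f | 1111→a
Decoded message: cbcbddfa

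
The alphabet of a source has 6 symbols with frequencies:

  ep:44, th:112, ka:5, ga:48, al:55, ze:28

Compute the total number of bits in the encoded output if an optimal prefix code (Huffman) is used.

Greedily combine the two least-frequent nodes:
merge ka(5) and ze(28): 33
merge 33 and ep(44): 77
merge ga(48) and al(55): 103
merge 77 and 103: 180
merge th(112) and 180: 292
Each symbol's bit-cost is frequency × depth; summing gives 685 bits (equivalently 33 + 77 + 103 + 180 + 292).

685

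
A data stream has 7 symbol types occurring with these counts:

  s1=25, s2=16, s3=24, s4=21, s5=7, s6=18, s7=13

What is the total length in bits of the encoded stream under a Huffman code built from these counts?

Greedily combine the two least-frequent nodes:
combine s5(7), s7(13) → 20
combine s2(16), s6(18) → 34
combine 20, s4(21) → 41
combine s3(24), s1(25) → 49
combine 34, 41 → 75
combine 49, 75 → 124
Each symbol's bit-cost is frequency × depth; summing gives 343 bits (equivalently 20 + 34 + 41 + 49 + 75 + 124).

343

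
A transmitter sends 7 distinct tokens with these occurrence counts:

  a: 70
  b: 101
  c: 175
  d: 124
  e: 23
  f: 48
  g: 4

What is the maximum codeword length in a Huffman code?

5

Merge the two lowest-weight nodes at each step:
merge g(4) and e(23): 27
merge 27 and f(48): 75
merge a(70) and 75: 145
merge b(101) and d(124): 225
merge 145 and c(175): 320
merge 225 and 320: 545
The rarest symbols sit at the bottom; the longest codeword is 5 bits.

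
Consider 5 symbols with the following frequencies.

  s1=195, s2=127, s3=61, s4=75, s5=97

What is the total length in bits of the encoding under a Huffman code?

Build the Huffman tree bottom-up:
merge s3(61) and s4(75): 136
merge s5(97) and s2(127): 224
merge 136 and s1(195): 331
merge 224 and 331: 555
Each symbol's bit-cost is frequency × depth; summing gives 1246 bits (equivalently 136 + 224 + 331 + 555).

1246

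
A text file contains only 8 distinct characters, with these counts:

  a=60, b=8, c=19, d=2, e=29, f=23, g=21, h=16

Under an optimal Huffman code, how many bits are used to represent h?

Repeatedly merge the two smallest:
merge d(2) and b(8): 10
merge 10 and h(16): 26
merge c(19) and g(21): 40
merge f(23) and 26: 49
merge e(29) and 40: 69
merge 49 and a(60): 109
merge 69 and 109: 178
h's leaf is at depth 4, giving a 4-bit codeword.

4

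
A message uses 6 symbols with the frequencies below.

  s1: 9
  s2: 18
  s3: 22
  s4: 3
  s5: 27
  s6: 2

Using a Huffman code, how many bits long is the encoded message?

Greedily combine the two least-frequent nodes:
merge s6(2) and s4(3): 5
merge 5 and s1(9): 14
merge 14 and s2(18): 32
merge s3(22) and s5(27): 49
merge 32 and 49: 81
Each symbol's bit-cost is frequency × depth; summing gives 181 bits (equivalently 5 + 14 + 32 + 49 + 81).

181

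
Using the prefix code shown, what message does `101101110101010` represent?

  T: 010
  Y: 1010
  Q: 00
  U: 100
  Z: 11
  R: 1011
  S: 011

Read left to right; each codeword is recognised as soon as it completes (prefix code):
  1011→R | 011→S | 1010→Y | 1010→Y
Decoded message: RSYY

RSYY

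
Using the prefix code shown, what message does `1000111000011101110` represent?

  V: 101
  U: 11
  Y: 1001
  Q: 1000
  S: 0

QUQSUVUS

Read left to right; each codeword is recognised as soon as it completes (prefix code):
  1000→Q | 11→U | 1000→Q | 0→S | 11→U | 101→V | 11→U | 0→S
Decoded message: QUQSUVUS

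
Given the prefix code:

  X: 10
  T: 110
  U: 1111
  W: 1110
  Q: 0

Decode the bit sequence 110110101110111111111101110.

TTXWUUTW

Read left to right; each codeword is recognised as soon as it completes (prefix code):
  110→T | 110→T | 10→X | 1110→W | 1111→U | 1111→U | 110→T | 1110→W
Decoded message: TTXWUUTW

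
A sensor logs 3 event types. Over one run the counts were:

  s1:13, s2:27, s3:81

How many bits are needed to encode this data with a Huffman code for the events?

Build the Huffman tree bottom-up:
s1(13) + s2(27) → 40
40 + s3(81) → 121
The encoded length is the sum of every internal node's weight: 40 + 121 = 161 bits.

161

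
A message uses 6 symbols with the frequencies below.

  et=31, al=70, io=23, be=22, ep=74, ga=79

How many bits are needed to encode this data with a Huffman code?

719

Build the Huffman tree bottom-up:
merge be(22) and io(23): 45
merge et(31) and 45: 76
merge al(70) and ep(74): 144
merge 76 and ga(79): 155
merge 144 and 155: 299
The encoded length is the sum of every internal node's weight: 45 + 76 + 144 + 155 + 299 = 719 bits.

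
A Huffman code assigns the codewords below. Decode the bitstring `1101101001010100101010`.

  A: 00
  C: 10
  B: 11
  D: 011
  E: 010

BDEECCECC

Read left to right; each codeword is recognised as soon as it completes (prefix code):
  11→B | 011→D | 010→E | 010→E | 10→C | 10→C | 010→E | 10→C | 10→C
Decoded message: BDEECCECC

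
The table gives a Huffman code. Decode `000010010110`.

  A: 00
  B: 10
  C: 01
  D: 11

AABCCB

Read left to right; each codeword is recognised as soon as it completes (prefix code):
  00→A | 00→A | 10→B | 01→C | 01→C | 10→B
Decoded message: AABCCB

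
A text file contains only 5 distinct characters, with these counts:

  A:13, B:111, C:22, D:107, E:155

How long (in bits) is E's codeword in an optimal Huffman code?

Huffman merges, smallest pair first:
A(13) + C(22) → 35
35 + D(107) → 142
B(111) + 142 → 253
E(155) + 253 → 408
E is merged only at the final step, so code length = 1.

1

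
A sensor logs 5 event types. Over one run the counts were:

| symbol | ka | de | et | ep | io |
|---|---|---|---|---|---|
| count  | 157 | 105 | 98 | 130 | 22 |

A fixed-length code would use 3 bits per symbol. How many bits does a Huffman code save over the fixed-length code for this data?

392

Fixed-length: 3 bits × 512 symbols = 1536 bits.
Huffman merges:
merge io(22) and et(98): 120
merge de(105) and 120: 225
merge ep(130) and ka(157): 287
merge 225 and 287: 512
Huffman total = 120 + 225 + 287 + 512 = 1144 bits.
Saving = 1536 − 1144 = 392 bits.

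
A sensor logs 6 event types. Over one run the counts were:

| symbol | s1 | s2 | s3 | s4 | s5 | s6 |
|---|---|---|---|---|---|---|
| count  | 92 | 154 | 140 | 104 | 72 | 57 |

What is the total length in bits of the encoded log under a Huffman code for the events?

Merge the two smallest weights repeatedly:
combine s6(57), s5(72) → 129
combine s1(92), s4(104) → 196
combine 129, s3(140) → 269
combine s2(154), 196 → 350
combine 269, 350 → 619
Each symbol's bit-cost is frequency × depth; summing gives 1563 bits (equivalently 129 + 196 + 269 + 350 + 619).

1563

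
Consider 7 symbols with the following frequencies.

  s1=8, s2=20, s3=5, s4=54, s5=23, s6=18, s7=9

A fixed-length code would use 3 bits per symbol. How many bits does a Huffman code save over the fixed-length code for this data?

Fixed-length: 3 bits × 137 symbols = 411 bits.
Huffman merges:
combine s3(5), s1(8) → 13
combine s7(9), 13 → 22
combine s6(18), s2(20) → 38
combine 22, s5(23) → 45
combine 38, 45 → 83
combine s4(54), 83 → 137
Huffman total = 13 + 22 + 38 + 45 + 83 + 137 = 338 bits.
Saving = 411 − 338 = 73 bits.

73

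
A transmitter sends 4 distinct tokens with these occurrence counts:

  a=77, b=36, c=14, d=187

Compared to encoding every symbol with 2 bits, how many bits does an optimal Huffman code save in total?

Fixed-length: 2 bits × 314 symbols = 628 bits.
Huffman merges:
c(14) + b(36) → 50
50 + a(77) → 127
127 + d(187) → 314
Huffman total = 50 + 127 + 314 = 491 bits.
Saving = 628 − 491 = 137 bits.

137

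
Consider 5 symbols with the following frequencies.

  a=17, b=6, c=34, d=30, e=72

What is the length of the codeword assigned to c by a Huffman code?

2

Build the tree from the bottom:
merge b(6) and a(17): 23
merge 23 and d(30): 53
merge c(34) and 53: 87
merge e(72) and 87: 159
The subtree containing c is merged 2 times, so code length = 2.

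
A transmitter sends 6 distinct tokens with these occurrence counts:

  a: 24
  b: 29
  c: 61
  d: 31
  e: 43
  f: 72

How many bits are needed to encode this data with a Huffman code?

Greedily combine the two least-frequent nodes:
merge a(24) and b(29): 53
merge d(31) and e(43): 74
merge 53 and c(61): 114
merge f(72) and 74: 146
merge 114 and 146: 260
Each symbol's bit-cost is frequency × depth; summing gives 647 bits (equivalently 53 + 74 + 114 + 146 + 260).

647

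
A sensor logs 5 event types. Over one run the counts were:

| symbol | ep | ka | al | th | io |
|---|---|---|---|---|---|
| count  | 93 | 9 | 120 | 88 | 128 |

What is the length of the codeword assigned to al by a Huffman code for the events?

Repeatedly merge the two smallest:
ka(9) + th(88) → 97
ep(93) + 97 → 190
al(120) + io(128) → 248
190 + 248 → 438
al sits 2 levels below the root, so its codeword is 2 bits.

2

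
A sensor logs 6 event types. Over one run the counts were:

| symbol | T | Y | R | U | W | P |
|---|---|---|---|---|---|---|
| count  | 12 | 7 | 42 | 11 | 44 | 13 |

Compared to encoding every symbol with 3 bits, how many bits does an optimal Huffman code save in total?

Fixed-length: 3 bits × 129 symbols = 387 bits.
Huffman merges:
combine Y(7), U(11) → 18
combine T(12), P(13) → 25
combine 18, 25 → 43
combine R(42), 43 → 85
combine W(44), 85 → 129
Huffman total = 18 + 25 + 43 + 85 + 129 = 300 bits.
Saving = 387 − 300 = 87 bits.

87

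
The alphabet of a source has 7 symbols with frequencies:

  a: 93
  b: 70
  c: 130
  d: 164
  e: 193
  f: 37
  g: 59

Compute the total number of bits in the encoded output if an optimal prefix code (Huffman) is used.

1977

Merge the two smallest weights repeatedly:
f(37) + g(59) → 96
b(70) + a(93) → 163
96 + c(130) → 226
163 + d(164) → 327
e(193) + 226 → 419
327 + 419 → 746
Each symbol's bit-cost is frequency × depth; summing gives 1977 bits (equivalently 96 + 163 + 226 + 327 + 419 + 746).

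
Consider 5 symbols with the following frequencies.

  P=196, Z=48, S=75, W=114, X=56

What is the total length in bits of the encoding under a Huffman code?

1065

Merge the two smallest weights repeatedly:
combine Z(48), X(56) → 104
combine S(75), 104 → 179
combine W(114), 179 → 293
combine P(196), 293 → 489
The encoded length is the sum of every internal node's weight: 104 + 179 + 293 + 489 = 1065 bits.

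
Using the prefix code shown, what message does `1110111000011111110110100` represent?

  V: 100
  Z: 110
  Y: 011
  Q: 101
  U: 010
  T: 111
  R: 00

TYVRTTQQR

Read left to right; each codeword is recognised as soon as it completes (prefix code):
  111→T | 011→Y | 100→V | 00→R | 111→T | 111→T | 101→Q | 101→Q | 00→R
Decoded message: TYVRTTQQR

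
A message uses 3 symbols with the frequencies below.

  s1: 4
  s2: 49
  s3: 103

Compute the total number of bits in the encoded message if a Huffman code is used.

209

Merge the two smallest weights repeatedly:
merge s1(4) and s2(49): 53
merge 53 and s3(103): 156
Total encoded bits = sum of merged weights = 53 + 156 = 209.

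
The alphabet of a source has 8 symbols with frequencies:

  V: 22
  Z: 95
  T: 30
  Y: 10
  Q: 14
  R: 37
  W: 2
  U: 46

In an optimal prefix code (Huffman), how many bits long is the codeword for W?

Build the tree from the bottom:
combine W(2), Y(10) → 12
combine 12, Q(14) → 26
combine V(22), 26 → 48
combine T(30), R(37) → 67
combine U(46), 48 → 94
combine 67, 94 → 161
combine Z(95), 161 → 256
The subtree containing W is merged 6 times, so code length = 6.

6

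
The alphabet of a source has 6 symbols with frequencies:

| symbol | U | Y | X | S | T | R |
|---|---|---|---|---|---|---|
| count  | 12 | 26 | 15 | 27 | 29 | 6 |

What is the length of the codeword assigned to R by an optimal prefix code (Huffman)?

4

Build the tree from the bottom:
merge R(6) and U(12): 18
merge X(15) and 18: 33
merge Y(26) and S(27): 53
merge T(29) and 33: 62
merge 53 and 62: 115
The subtree containing R is merged 4 times, so code length = 4.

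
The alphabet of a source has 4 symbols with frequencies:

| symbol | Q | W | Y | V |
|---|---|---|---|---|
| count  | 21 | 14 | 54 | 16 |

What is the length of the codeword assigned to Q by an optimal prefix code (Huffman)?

Repeatedly merge the two smallest:
combine W(14), V(16) → 30
combine Q(21), 30 → 51
combine 51, Y(54) → 105
Q sits 2 levels below the root, so its codeword is 2 bits.

2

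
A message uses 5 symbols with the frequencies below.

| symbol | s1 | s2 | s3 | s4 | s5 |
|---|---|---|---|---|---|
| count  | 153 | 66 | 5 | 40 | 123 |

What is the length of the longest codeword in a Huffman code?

Merge the two lowest-weight nodes at each step:
combine s3(5), s4(40) → 45
combine 45, s2(66) → 111
combine 111, s5(123) → 234
combine s1(153), 234 → 387
Maximum depth reached is 4.

4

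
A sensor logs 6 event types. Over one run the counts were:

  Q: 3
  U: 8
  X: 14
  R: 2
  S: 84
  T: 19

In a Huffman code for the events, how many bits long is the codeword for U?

4

Repeatedly merge the two smallest:
R(2) + Q(3) → 5
5 + U(8) → 13
13 + X(14) → 27
T(19) + 27 → 46
46 + S(84) → 130
U's leaf is at depth 4, giving a 4-bit codeword.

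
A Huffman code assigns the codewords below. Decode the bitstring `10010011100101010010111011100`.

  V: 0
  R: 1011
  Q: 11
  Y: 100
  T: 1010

Read left to right; each codeword is recognised as soon as it completes (prefix code):
  100→Y | 100→Y | 11→Q | 100→Y | 1010→T | 100→Y | 1011→R | 1011→R | 100→Y
Decoded message: YYQYTYRRY

YYQYTYRRY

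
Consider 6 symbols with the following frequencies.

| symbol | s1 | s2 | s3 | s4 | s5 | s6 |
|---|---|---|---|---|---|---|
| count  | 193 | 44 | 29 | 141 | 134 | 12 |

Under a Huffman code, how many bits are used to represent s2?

Build the tree from the bottom:
merge s6(12) and s3(29): 41
merge 41 and s2(44): 85
merge 85 and s5(134): 219
merge s4(141) and s1(193): 334
merge 219 and 334: 553
s2's leaf is at depth 3, giving a 3-bit codeword.

3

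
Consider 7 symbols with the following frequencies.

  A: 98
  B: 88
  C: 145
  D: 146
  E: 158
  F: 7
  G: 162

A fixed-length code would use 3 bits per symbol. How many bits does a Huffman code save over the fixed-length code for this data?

Fixed-length: 3 bits × 804 symbols = 2412 bits.
Huffman merges:
F(7) + B(88) → 95
95 + A(98) → 193
C(145) + D(146) → 291
E(158) + G(162) → 320
193 + 291 → 484
320 + 484 → 804
Huffman total = 95 + 193 + 291 + 320 + 484 + 804 = 2187 bits.
Saving = 2412 − 2187 = 225 bits.

225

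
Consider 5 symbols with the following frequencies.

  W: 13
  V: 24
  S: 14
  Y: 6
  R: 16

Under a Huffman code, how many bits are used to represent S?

Huffman merges, smallest pair first:
combine Y(6), W(13) → 19
combine S(14), R(16) → 30
combine 19, V(24) → 43
combine 30, 43 → 73
The subtree containing S is merged 2 times, so code length = 2.

2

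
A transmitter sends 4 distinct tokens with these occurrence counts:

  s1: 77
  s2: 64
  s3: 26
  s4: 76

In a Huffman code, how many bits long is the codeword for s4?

2

Build the tree from the bottom:
combine s3(26), s2(64) → 90
combine s4(76), s1(77) → 153
combine 90, 153 → 243
The subtree containing s4 is merged 2 times, so code length = 2.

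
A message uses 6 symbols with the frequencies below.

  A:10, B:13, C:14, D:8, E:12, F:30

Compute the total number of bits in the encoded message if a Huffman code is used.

Build the Huffman tree bottom-up:
D(8) + A(10) → 18
E(12) + B(13) → 25
C(14) + 18 → 32
25 + F(30) → 55
32 + 55 → 87
Each symbol's bit-cost is frequency × depth; summing gives 217 bits (equivalently 18 + 25 + 32 + 55 + 87).

217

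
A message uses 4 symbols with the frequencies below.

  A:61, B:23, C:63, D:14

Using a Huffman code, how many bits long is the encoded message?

Build the Huffman tree bottom-up:
D(14) + B(23) → 37
37 + A(61) → 98
C(63) + 98 → 161
Each symbol's bit-cost is frequency × depth; summing gives 296 bits (equivalently 37 + 98 + 161).

296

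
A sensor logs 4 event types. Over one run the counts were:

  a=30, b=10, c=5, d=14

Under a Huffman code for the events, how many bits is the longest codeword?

Merge the two lowest-weight nodes at each step:
merge c(5) and b(10): 15
merge d(14) and 15: 29
merge 29 and a(30): 59
The first pair merged (c, b) ends up deepest, at depth 3.

3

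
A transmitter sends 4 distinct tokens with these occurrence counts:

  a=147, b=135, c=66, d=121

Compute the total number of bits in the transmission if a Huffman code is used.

938

Build the Huffman tree bottom-up:
combine c(66), d(121) → 187
combine b(135), a(147) → 282
combine 187, 282 → 469
Total encoded bits = sum of merged weights = 187 + 282 + 469 = 938.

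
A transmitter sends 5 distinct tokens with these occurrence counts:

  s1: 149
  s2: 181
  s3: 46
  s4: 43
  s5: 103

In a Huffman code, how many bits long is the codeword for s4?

3

Build the tree from the bottom:
s4(43) + s3(46) → 89
89 + s5(103) → 192
s1(149) + s2(181) → 330
192 + 330 → 522
The subtree containing s4 is merged 3 times, so code length = 3.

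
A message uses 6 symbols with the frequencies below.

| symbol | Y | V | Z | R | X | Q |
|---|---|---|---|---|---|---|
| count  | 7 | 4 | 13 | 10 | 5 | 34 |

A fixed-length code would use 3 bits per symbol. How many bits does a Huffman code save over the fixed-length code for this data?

59

Fixed-length: 3 bits × 73 symbols = 219 bits.
Huffman merges:
merge V(4) and X(5): 9
merge Y(7) and 9: 16
merge R(10) and Z(13): 23
merge 16 and 23: 39
merge Q(34) and 39: 73
Huffman total = 9 + 16 + 23 + 39 + 73 = 160 bits.
Saving = 219 − 160 = 59 bits.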